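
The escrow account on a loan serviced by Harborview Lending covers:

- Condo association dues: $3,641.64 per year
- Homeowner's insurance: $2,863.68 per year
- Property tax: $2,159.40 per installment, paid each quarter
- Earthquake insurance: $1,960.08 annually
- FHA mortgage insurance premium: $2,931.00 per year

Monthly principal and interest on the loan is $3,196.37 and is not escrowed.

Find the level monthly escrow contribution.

Condo association dues — $3,641.64 per year
Homeowner's insurance — $2,863.68 per year
Property tax — $2,159.40 × 4 = $8,637.60 per year
Earthquake insurance — $1,960.08 per year
FHA mortgage insurance premium — $2,931.00 per year
Combined annual = $20,034.00
Base monthly escrow = $20,034.00 ÷ 12 = $1,669.50

$1,669.50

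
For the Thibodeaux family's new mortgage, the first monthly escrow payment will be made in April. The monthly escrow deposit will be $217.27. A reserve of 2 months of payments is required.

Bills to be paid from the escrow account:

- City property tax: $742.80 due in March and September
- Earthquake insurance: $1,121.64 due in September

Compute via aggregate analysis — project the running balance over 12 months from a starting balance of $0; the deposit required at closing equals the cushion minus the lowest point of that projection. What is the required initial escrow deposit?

Cushion = 2 × $217.27 = $434.54
Trial balance (start $0, +$217.27 each month, − disbursements):
  Apr: +$217.27 → $217.27
  May: +$217.27 → $434.54
  Jun: +$217.27 → $651.81
  Jul: +$217.27 → $869.08
  Aug: +$217.27 → $1,086.35
  Sep: +$217.27 − $1,864.44 → -$560.82
  Oct: +$217.27 → -$343.55
  Nov: +$217.27 → -$126.28
  Dec: +$217.27 → $90.99
  Jan: +$217.27 → $308.26
  Feb: +$217.27 → $525.53
  Mar: +$217.27 − $742.80 → $0.00
Lowest trial balance = -$560.82 (Sep)
Initial deposit = cushion − low point = $434.54 − (-$560.82) = $995.36

$995.36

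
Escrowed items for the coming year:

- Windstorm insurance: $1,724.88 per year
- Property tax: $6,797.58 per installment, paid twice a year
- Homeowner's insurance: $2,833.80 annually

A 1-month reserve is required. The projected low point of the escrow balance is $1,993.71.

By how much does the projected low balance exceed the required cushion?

Windstorm insurance = $1,724.88 per year
Property tax = $6,797.58 × 2 = $13,595.16 per year
Homeowner's insurance = $2,833.80 per year
Total per year = $18,153.84
Monthly = $18,153.84 ÷ 12 = $1,512.82
Cushion = 1 × $1,512.82 = $1,512.82
Excess over cushion: $1,993.71 − $1,512.82 = $480.89

$480.89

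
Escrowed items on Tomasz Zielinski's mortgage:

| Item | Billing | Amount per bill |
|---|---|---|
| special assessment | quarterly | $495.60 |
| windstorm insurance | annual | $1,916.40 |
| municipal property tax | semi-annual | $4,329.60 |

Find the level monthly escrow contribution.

$1,046.50

Special assessment — $495.60 × 4 = $1,982.40 per year
Windstorm insurance — $1,916.40 per year
Municipal property tax — $4,329.60 × 2 = $8,659.20 per year
Combined annual = $1,982.40 + $1,916.40 + $8,659.20 = $12,558.00
Monthly = $12,558.00 / 12 = $1,046.50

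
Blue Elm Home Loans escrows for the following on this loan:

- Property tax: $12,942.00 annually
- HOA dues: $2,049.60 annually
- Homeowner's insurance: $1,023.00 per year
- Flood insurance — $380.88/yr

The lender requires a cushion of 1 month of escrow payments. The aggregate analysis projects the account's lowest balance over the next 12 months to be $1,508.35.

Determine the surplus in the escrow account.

Property tax = $12,942.00
HOA dues = $2,049.60
Homeowner's insurance = $1,023.00
Flood insurance = $380.88
Annual escrow total = $12,942.00 + $2,049.60 + $1,023.00 + $380.88 = $16,395.48
Per month = $16,395.48 / 12 = $1,366.29
Required cushion = 1 × $1,366.29 = $1,366.29
Surplus = $1,508.35 − $1,366.29 = $142.06

$142.06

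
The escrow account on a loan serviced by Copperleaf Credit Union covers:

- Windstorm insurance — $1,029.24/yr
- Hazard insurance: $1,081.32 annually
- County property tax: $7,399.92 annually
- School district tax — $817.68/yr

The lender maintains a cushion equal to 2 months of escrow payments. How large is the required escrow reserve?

$1,721.36

Windstorm insurance — $1,029.24
Hazard insurance — $1,081.32
County property tax — $7,399.92
School district tax — $817.68
Yearly total = $1,029.24 + $1,081.32 + $7,399.92 + $817.68 = $10,328.16
Per month = $10,328.16 / 12 = $860.68
Reserve = 2 × $860.68 = $1,721.36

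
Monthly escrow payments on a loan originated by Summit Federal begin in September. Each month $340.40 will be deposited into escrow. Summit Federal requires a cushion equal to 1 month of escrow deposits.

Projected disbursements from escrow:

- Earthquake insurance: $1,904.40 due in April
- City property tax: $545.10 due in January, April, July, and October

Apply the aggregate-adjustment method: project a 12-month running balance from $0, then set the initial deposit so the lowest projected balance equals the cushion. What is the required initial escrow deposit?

$1,156.90

Cushion = 1 × $340.40 = $340.40
Trial balance (start $0, +$340.40 each month, − disbursements):
  Sep: +$340.40 → $340.40
  Oct: +$340.40 − $545.10 → $135.70
  Nov: +$340.40 → $476.10
  Dec: +$340.40 → $816.50
  Jan: +$340.40 − $545.10 → $611.80
  Feb: +$340.40 → $952.20
  Mar: +$340.40 → $1,292.60
  Apr: +$340.40 − $2,449.50 → -$816.50
  May: +$340.40 → -$476.10
  Jun: +$340.40 → -$135.70
  Jul: +$340.40 − $545.10 → -$340.40
  Aug: +$340.40 → $0.00
Lowest trial balance = -$816.50 (Apr)
Initial deposit = cushion − low point = $340.40 − (-$816.50) = $1,156.90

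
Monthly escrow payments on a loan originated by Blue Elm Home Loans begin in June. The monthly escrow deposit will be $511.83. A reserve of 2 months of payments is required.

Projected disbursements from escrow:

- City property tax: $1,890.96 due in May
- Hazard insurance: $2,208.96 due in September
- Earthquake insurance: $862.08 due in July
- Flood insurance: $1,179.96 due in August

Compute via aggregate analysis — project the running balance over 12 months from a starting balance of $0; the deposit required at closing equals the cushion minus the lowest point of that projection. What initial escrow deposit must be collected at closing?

$3,227.34

Cushion = 2 × $511.83 = $1,023.66
Trial balance (start $0, +$511.83 each month, − disbursements):
  Jun: +$511.83 → $511.83
  Jul: +$511.83 − $862.08 → $161.58
  Aug: +$511.83 − $1,179.96 → -$506.55
  Sep: +$511.83 − $2,208.96 → -$2,203.68
  Oct: +$511.83 → -$1,691.85
  Nov: +$511.83 → -$1,180.02
  Dec: +$511.83 → -$668.19
  Jan: +$511.83 → -$156.36
  Feb: +$511.83 → $355.47
  Mar: +$511.83 → $867.30
  Apr: +$511.83 → $1,379.13
  May: +$511.83 − $1,890.96 → $0.00
Lowest trial balance = -$2,203.68 (Sep)
Initial deposit = cushion − low point = $1,023.66 − (-$2,203.68) = $3,227.34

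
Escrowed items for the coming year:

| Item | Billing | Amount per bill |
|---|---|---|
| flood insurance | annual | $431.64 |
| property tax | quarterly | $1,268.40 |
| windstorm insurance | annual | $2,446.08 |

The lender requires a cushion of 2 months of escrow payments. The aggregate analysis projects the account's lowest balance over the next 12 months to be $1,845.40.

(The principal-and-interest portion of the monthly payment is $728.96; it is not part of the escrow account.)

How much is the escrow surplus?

Flood insurance: $431.64 annually
Property tax: $1,268.40 × 4 = $5,073.60 annually
Windstorm insurance: $2,446.08 annually
Total annual escrow = $7,951.32
Monthly = $7,951.32 ÷ 12 = $662.61
Cushion = 2 × $662.61 = $1,325.22
Surplus = $1,845.40 − $1,325.22 = $520.18

$520.18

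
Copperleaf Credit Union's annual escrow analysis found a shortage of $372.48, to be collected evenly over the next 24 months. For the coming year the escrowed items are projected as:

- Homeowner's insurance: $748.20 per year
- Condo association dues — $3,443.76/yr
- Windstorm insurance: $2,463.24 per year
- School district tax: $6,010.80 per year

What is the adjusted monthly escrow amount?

$1,071.02

Homeowner's insurance — $748.20 per year
Condo association dues — $3,443.76 per year
Windstorm insurance — $2,463.24 per year
School district tax — $6,010.80 per year
Total per year = $12,666.00
Base monthly escrow = $12,666.00 ÷ 12 = $1,055.50
Shortage spread = $372.48 ÷ 24 = $15.52/mo
Adjusted monthly = $1,055.50 + $15.52 = $1,071.02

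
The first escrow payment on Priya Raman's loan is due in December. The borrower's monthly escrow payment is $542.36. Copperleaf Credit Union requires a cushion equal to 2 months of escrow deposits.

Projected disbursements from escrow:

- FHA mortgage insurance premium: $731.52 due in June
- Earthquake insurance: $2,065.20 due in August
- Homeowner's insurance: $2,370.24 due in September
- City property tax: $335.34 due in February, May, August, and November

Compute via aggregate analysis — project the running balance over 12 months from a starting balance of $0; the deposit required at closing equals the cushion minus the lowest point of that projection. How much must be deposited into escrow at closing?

$1,834.10

Cushion = 2 × $542.36 = $1,084.72
Trial balance (start $0, +$542.36 each month, − disbursements):
  Dec: +$542.36 → $542.36
  Jan: +$542.36 → $1,084.72
  Feb: +$542.36 − $335.34 → $1,291.74
  Mar: +$542.36 → $1,834.10
  Apr: +$542.36 → $2,376.46
  May: +$542.36 − $335.34 → $2,583.48
  Jun: +$542.36 − $731.52 → $2,394.32
  Jul: +$542.36 → $2,936.68
  Aug: +$542.36 − $2,400.54 → $1,078.50
  Sep: +$542.36 − $2,370.24 → -$749.38
  Oct: +$542.36 → -$207.02
  Nov: +$542.36 − $335.34 → $0.00
Lowest trial balance = -$749.38 (Sep)
Initial deposit = cushion − low point = $1,084.72 − (-$749.38) = $1,834.10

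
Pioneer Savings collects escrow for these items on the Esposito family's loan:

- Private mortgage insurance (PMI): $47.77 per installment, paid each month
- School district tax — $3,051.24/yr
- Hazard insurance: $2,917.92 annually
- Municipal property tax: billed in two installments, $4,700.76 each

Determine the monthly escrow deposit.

$1,328.66

Private mortgage insurance (PMI): $47.77 × 12 = $573.24/yr
School district tax: $3,051.24/yr
Hazard insurance: $2,917.92/yr
Municipal property tax: $4,700.76 × 2 = $9,401.52/yr
Combined annual = $573.24 + $3,051.24 + $2,917.92 + $9,401.52 = $15,943.92
Per month = $15,943.92 / 12 = $1,328.66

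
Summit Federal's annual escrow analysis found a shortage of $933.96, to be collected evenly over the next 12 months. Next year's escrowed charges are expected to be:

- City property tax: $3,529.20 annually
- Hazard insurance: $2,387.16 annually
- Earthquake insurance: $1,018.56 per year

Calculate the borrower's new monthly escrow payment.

City property tax = $3,529.20 per year
Hazard insurance = $2,387.16 per year
Earthquake insurance = $1,018.56 per year
Yearly total = $6,934.92
Per month = $6,934.92 ÷ 12 = $577.91
Shortage per month = $933.96 ÷ 12 = $77.83
Adjusted monthly = $577.91 + $77.83 = $655.74

$655.74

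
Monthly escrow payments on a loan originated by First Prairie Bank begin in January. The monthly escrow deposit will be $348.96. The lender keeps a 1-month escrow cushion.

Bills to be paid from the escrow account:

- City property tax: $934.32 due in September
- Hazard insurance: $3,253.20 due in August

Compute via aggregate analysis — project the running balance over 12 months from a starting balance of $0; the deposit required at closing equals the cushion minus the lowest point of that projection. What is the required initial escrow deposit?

Cushion = 1 × $348.96 = $348.96
Trial balance (start $0, +$348.96 each month, − disbursements):
  Jan: +$348.96 → $348.96
  Feb: +$348.96 → $697.92
  Mar: +$348.96 → $1,046.88
  Apr: +$348.96 → $1,395.84
  May: +$348.96 → $1,744.80
  Jun: +$348.96 → $2,093.76
  Jul: +$348.96 → $2,442.72
  Aug: +$348.96 − $3,253.20 → -$461.52
  Sep: +$348.96 − $934.32 → -$1,046.88
  Oct: +$348.96 → -$697.92
  Nov: +$348.96 → -$348.96
  Dec: +$348.96 → $0.00
Lowest trial balance = -$1,046.88 (Sep)
Initial deposit = cushion − low point = $348.96 − (-$1,046.88) = $1,395.84

$1,395.84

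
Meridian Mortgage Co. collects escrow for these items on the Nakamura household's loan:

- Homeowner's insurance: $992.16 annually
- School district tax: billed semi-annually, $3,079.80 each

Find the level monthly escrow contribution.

Homeowner's insurance — $992.16
School district tax — $3,079.80 × 2 = $6,159.60
Total annual escrow = $992.16 + $6,159.60 = $7,151.76
Monthly = $7,151.76 ÷ 12 = $595.98

$595.98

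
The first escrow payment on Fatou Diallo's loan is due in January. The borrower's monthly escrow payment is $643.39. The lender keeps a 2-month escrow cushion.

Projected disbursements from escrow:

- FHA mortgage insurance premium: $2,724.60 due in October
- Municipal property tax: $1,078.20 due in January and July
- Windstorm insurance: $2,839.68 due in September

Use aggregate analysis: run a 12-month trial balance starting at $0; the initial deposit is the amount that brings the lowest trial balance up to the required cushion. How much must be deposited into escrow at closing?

Cushion = 2 × $643.39 = $1,286.78
Trial balance (start $0, +$643.39 each month, − disbursements):
  Jan: +$643.39 − $1,078.20 → -$434.81
  Feb: +$643.39 → $208.58
  Mar: +$643.39 → $851.97
  Apr: +$643.39 → $1,495.36
  May: +$643.39 → $2,138.75
  Jun: +$643.39 → $2,782.14
  Jul: +$643.39 − $1,078.20 → $2,347.33
  Aug: +$643.39 → $2,990.72
  Sep: +$643.39 − $2,839.68 → $794.43
  Oct: +$643.39 − $2,724.60 → -$1,286.78
  Nov: +$643.39 → -$643.39
  Dec: +$643.39 → $0.00
Lowest trial balance = -$1,286.78 (Oct)
Initial deposit = cushion − low point = $1,286.78 − (-$1,286.78) = $2,573.56

$2,573.56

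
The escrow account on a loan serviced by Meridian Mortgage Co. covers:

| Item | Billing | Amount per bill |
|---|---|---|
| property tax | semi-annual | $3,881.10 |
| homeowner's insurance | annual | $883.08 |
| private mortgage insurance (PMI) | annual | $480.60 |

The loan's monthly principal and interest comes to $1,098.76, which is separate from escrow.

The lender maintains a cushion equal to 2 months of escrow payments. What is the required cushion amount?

Property tax: $3,881.10 × 2 = $7,762.20 per year
Homeowner's insurance: $883.08 per year
Private mortgage insurance (PMI): $480.60 per year
Yearly total = $7,762.20 + $883.08 + $480.60 = $9,125.88
Monthly = $9,125.88 ÷ 12 = $760.49
Reserve = 2 × $760.49 = $1,520.98

$1,520.98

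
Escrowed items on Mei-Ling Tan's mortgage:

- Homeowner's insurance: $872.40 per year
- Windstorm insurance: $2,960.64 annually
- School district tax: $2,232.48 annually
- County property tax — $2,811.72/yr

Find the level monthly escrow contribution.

Homeowner's insurance: $872.40 annually
Windstorm insurance: $2,960.64 annually
School district tax: $2,232.48 annually
County property tax: $2,811.72 annually
Combined annual = $8,877.24
Per month = $8,877.24 ÷ 12 = $739.77

$739.77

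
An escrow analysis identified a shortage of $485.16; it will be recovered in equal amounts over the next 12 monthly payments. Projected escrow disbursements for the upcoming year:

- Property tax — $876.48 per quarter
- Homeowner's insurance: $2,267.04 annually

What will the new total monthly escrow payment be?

Property tax: $876.48 × 4 = $3,505.92 annually
Homeowner's insurance: $2,267.04 annually
Total per year = $5,772.96
Per month = $5,772.96 ÷ 12 = $481.08
Shortage spread = $485.16 ÷ 12 = $40.43/mo
New monthly escrow = $481.08 + $40.43 = $521.51

$521.51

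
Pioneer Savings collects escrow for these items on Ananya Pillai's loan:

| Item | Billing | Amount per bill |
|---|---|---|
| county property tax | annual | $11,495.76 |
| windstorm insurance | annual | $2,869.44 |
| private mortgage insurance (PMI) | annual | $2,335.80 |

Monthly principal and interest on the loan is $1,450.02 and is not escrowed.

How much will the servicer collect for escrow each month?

$1,391.75

County property tax = $11,495.76 per year
Windstorm insurance = $2,869.44 per year
Private mortgage insurance (PMI) = $2,335.80 per year
Total per year = $11,495.76 + $2,869.44 + $2,335.80 = $16,701.00
Per month = $16,701.00 ÷ 12 = $1,391.75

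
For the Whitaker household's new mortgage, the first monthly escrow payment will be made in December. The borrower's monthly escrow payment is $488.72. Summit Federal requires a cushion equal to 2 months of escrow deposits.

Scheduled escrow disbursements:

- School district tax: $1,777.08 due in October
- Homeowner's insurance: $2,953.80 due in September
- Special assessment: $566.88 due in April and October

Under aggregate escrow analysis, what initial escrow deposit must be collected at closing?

$1,466.16

Cushion = 2 × $488.72 = $977.44
Trial balance (start $0, +$488.72 each month, − disbursements):
  Dec: +$488.72 → $488.72
  Jan: +$488.72 → $977.44
  Feb: +$488.72 → $1,466.16
  Mar: +$488.72 → $1,954.88
  Apr: +$488.72 − $566.88 → $1,876.72
  May: +$488.72 → $2,365.44
  Jun: +$488.72 → $2,854.16
  Jul: +$488.72 → $3,342.88
  Aug: +$488.72 → $3,831.60
  Sep: +$488.72 − $2,953.80 → $1,366.52
  Oct: +$488.72 − $2,343.96 → -$488.72
  Nov: +$488.72 → $0.00
Lowest trial balance = -$488.72 (Oct)
Initial deposit = cushion − low point = $977.44 − (-$488.72) = $1,466.16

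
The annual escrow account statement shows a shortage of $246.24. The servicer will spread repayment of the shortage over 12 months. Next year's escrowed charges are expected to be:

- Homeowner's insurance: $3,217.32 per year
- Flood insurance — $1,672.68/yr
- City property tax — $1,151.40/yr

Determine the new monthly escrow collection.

$523.97

Homeowner's insurance: $3,217.32 per year
Flood insurance: $1,672.68 per year
City property tax: $1,151.40 per year
Total per year = $6,041.40
Per month = $6,041.40 ÷ 12 = $503.45
Shortage per month = $246.24 / 12 = $20.52
Adjusted monthly = $503.45 + $20.52 = $523.97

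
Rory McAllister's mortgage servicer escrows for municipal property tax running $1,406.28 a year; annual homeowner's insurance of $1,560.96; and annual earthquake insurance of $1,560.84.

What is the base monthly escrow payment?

$377.34

Municipal property tax — $1,406.28 annually
Homeowner's insurance — $1,560.96 annually
Earthquake insurance — $1,560.84 annually
Annual escrow total = $4,528.08
Per month = $4,528.08 / 12 = $377.34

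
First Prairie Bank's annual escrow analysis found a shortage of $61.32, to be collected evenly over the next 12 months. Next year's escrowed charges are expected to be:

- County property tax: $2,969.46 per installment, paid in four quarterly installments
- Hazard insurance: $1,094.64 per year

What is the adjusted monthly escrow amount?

County property tax: $2,969.46 × 4 = $11,877.84
Hazard insurance: $1,094.64
Annual escrow total = $11,877.84 + $1,094.64 = $12,972.48
Per month = $12,972.48 / 12 = $1,081.04
Shortage spread = $61.32 ÷ 12 = $5.11/mo
Adjusted monthly = $1,081.04 + $5.11 = $1,086.15

$1,086.15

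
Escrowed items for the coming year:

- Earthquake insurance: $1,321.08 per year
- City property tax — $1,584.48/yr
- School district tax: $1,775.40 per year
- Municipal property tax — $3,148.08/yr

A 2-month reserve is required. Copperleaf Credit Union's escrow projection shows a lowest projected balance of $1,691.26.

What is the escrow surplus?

Earthquake insurance — $1,321.08/yr
City property tax — $1,584.48/yr
School district tax — $1,775.40/yr
Municipal property tax — $3,148.08/yr
Yearly total = $7,829.04
Base monthly escrow = $7,829.04 / 12 = $652.42
Required cushion = 2 × $652.42 = $1,304.84
Excess over cushion: $1,691.26 − $1,304.84 = $386.42

$386.42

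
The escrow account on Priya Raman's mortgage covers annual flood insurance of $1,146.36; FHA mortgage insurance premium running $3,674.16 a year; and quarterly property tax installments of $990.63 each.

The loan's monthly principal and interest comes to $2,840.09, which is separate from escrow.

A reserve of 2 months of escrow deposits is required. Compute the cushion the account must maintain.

$1,463.84

Flood insurance: $1,146.36 annually
FHA mortgage insurance premium: $3,674.16 annually
Property tax: $990.63 × 4 = $3,962.52 annually
Yearly total = $8,783.04
Per month = $8,783.04 / 12 = $731.92
Required cushion = 2 × $731.92 = $1,463.84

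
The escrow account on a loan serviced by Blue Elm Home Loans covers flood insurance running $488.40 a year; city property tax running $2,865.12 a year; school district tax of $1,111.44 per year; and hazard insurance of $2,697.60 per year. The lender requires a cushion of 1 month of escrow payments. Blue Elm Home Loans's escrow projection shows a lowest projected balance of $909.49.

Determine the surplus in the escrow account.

$312.61

Flood insurance = $488.40/yr
City property tax = $2,865.12/yr
School district tax = $1,111.44/yr
Hazard insurance = $2,697.60/yr
Yearly total = $7,162.56
Base monthly escrow = $7,162.56 ÷ 12 = $596.88
Cushion = 1 × $596.88 = $596.88
Surplus = $909.49 − $596.88 = $312.61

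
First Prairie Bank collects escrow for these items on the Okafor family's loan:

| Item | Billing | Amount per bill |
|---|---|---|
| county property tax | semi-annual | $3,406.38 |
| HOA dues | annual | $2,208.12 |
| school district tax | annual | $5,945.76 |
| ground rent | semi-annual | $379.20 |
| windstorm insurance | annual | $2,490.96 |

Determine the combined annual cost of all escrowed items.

County property tax: $3,406.38 × 2 = $6,812.76
HOA dues: $2,208.12
School district tax: $5,945.76
Ground rent: $379.20 × 2 = $758.40
Windstorm insurance: $2,490.96
Combined annual = $18,216.00

$18,216.00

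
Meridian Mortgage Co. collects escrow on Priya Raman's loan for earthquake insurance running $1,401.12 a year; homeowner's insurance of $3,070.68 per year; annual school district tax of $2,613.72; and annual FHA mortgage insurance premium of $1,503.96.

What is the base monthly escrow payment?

$715.79

Earthquake insurance — $1,401.12/yr
Homeowner's insurance — $3,070.68/yr
School district tax — $2,613.72/yr
FHA mortgage insurance premium — $1,503.96/yr
Combined annual = $1,401.12 + $3,070.68 + $2,613.72 + $1,503.96 = $8,589.48
Per month = $8,589.48 ÷ 12 = $715.79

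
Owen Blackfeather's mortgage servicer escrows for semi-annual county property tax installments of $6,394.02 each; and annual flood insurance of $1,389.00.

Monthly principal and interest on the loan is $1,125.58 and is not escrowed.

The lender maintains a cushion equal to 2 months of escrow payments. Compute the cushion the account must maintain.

County property tax — $6,394.02 × 2 = $12,788.04 annually
Flood insurance — $1,389.00 annually
Combined annual = $14,177.04
Monthly escrow = $14,177.04 ÷ 12 = $1,181.42
Required cushion = 2 × $1,181.42 = $2,362.84

$2,362.84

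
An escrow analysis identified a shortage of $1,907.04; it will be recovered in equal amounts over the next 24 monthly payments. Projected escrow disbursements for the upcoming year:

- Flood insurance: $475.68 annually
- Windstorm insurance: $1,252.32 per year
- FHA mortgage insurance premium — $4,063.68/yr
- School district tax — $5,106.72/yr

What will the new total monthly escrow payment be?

Flood insurance = $475.68/yr
Windstorm insurance = $1,252.32/yr
FHA mortgage insurance premium = $4,063.68/yr
School district tax = $5,106.72/yr
Combined annual = $475.68 + $1,252.32 + $4,063.68 + $5,106.72 = $10,898.40
Monthly escrow = $10,898.40 / 12 = $908.20
Monthly shortage recovery: $1,907.04 / 24 = $79.46
New monthly escrow = $908.20 + $79.46 = $987.66

$987.66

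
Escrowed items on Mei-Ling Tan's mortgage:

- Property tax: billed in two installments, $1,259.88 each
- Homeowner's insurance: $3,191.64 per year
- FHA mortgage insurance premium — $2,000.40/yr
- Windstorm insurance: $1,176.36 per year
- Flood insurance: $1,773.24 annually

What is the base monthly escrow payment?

$888.45

Property tax: $1,259.88 × 2 = $2,519.76/yr
Homeowner's insurance: $3,191.64/yr
FHA mortgage insurance premium: $2,000.40/yr
Windstorm insurance: $1,176.36/yr
Flood insurance: $1,773.24/yr
Combined annual = $10,661.40
Base monthly escrow = $10,661.40 ÷ 12 = $888.45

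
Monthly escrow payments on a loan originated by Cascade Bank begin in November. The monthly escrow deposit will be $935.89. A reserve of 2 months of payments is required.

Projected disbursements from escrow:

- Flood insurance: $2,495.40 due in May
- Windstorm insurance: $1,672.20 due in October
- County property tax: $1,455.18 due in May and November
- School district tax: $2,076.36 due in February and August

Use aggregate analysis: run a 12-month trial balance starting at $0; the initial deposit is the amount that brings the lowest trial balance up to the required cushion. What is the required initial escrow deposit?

$2,802.67

Cushion = 2 × $935.89 = $1,871.78
Trial balance (start $0, +$935.89 each month, − disbursements):
  Nov: +$935.89 − $1,455.18 → -$519.29
  Dec: +$935.89 → $416.60
  Jan: +$935.89 → $1,352.49
  Feb: +$935.89 − $2,076.36 → $212.02
  Mar: +$935.89 → $1,147.91
  Apr: +$935.89 → $2,083.80
  May: +$935.89 − $3,950.58 → -$930.89
  Jun: +$935.89 → $5.00
  Jul: +$935.89 → $940.89
  Aug: +$935.89 − $2,076.36 → -$199.58
  Sep: +$935.89 → $736.31
  Oct: +$935.89 − $1,672.20 → $0.00
Lowest trial balance = -$930.89 (May)
Initial deposit = cushion − low point = $1,871.78 − (-$930.89) = $2,802.67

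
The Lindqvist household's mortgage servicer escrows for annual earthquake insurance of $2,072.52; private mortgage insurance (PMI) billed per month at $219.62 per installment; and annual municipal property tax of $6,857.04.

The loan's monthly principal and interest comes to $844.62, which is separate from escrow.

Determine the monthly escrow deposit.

$963.75

Earthquake insurance: $2,072.52/yr
Private mortgage insurance (PMI): $219.62 × 12 = $2,635.44/yr
Municipal property tax: $6,857.04/yr
Yearly total = $11,565.00
Base monthly escrow = $11,565.00 ÷ 12 = $963.75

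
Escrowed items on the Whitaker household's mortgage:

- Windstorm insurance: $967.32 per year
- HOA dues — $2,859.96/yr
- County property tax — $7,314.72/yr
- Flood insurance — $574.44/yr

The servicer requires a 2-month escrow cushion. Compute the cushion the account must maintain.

Windstorm insurance — $967.32
HOA dues — $2,859.96
County property tax — $7,314.72
Flood insurance — $574.44
Combined annual = $967.32 + $2,859.96 + $7,314.72 + $574.44 = $11,716.44
Per month = $11,716.44 ÷ 12 = $976.37
Cushion = 2 × $976.37 = $1,952.74

$1,952.74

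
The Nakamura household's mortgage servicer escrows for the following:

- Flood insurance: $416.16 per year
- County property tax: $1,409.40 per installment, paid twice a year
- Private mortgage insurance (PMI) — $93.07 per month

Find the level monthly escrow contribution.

Flood insurance = $416.16
County property tax = $1,409.40 × 2 = $2,818.80
Private mortgage insurance (PMI) = $93.07 × 12 = $1,116.84
Yearly total = $4,351.80
Monthly escrow = $4,351.80 / 12 = $362.65

$362.65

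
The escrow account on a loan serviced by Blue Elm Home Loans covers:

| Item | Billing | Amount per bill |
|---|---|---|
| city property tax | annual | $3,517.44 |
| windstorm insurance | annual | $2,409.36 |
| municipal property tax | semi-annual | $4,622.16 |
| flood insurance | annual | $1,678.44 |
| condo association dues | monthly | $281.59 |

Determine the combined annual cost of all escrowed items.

City property tax = $3,517.44
Windstorm insurance = $2,409.36
Municipal property tax = $4,622.16 × 2 = $9,244.32
Flood insurance = $1,678.44
Condo association dues = $281.59 × 12 = $3,379.08
Yearly total = $3,517.44 + $2,409.36 + $9,244.32 + $1,678.44 + $3,379.08 = $20,228.64

$20,228.64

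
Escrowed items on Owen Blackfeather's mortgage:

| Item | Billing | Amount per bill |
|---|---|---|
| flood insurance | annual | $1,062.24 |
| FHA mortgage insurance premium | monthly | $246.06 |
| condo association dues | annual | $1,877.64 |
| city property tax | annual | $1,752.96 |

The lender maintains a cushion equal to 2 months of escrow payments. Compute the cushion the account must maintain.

$1,274.26

Flood insurance = $1,062.24/yr
FHA mortgage insurance premium = $246.06 × 12 = $2,952.72/yr
Condo association dues = $1,877.64/yr
City property tax = $1,752.96/yr
Annual escrow total = $7,645.56
Monthly escrow = $7,645.56 / 12 = $637.13
Reserve = 2 × $637.13 = $1,274.26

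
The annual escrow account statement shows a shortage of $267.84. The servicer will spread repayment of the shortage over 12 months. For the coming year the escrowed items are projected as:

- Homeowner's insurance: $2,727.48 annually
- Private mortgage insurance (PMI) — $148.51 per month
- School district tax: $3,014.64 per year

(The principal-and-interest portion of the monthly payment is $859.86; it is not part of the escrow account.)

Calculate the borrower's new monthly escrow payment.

$649.34

Homeowner's insurance: $2,727.48
Private mortgage insurance (PMI): $148.51 × 12 = $1,782.12
School district tax: $3,014.64
Yearly total = $7,524.24
Monthly escrow = $7,524.24 ÷ 12 = $627.02
Shortage per month = $267.84 ÷ 12 = $22.32
Adjusted monthly = $627.02 + $22.32 = $649.34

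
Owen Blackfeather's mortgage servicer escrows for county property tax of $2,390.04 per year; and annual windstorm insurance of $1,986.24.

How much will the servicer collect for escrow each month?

County property tax = $2,390.04/yr
Windstorm insurance = $1,986.24/yr
Combined annual = $2,390.04 + $1,986.24 = $4,376.28
Monthly escrow = $4,376.28 ÷ 12 = $364.69

$364.69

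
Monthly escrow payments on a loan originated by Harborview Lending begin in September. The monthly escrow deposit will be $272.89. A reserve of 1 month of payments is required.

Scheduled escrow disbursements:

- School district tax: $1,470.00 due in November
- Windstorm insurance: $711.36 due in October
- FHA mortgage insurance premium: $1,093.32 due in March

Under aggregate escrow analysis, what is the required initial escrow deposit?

Cushion = 1 × $272.89 = $272.89
Trial balance (start $0, +$272.89 each month, − disbursements):
  Sep: +$272.89 → $272.89
  Oct: +$272.89 − $711.36 → -$165.58
  Nov: +$272.89 − $1,470.00 → -$1,362.69
  Dec: +$272.89 → -$1,089.80
  Jan: +$272.89 → -$816.91
  Feb: +$272.89 → -$544.02
  Mar: +$272.89 − $1,093.32 → -$1,364.45
  Apr: +$272.89 → -$1,091.56
  May: +$272.89 → -$818.67
  Jun: +$272.89 → -$545.78
  Jul: +$272.89 → -$272.89
  Aug: +$272.89 → $0.00
Lowest trial balance = -$1,364.45 (Mar)
Initial deposit = cushion − low point = $272.89 − (-$1,364.45) = $1,637.34

$1,637.34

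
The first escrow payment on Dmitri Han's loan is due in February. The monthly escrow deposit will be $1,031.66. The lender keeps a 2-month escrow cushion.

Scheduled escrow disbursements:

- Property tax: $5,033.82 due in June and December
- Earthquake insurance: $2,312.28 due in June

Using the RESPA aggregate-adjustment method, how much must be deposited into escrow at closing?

Cushion = 2 × $1,031.66 = $2,063.32
Trial balance (start $0, +$1,031.66 each month, − disbursements):
  Feb: +$1,031.66 → $1,031.66
  Mar: +$1,031.66 → $2,063.32
  Apr: +$1,031.66 → $3,094.98
  May: +$1,031.66 → $4,126.64
  Jun: +$1,031.66 − $7,346.10 → -$2,187.80
  Jul: +$1,031.66 → -$1,156.14
  Aug: +$1,031.66 → -$124.48
  Sep: +$1,031.66 → $907.18
  Oct: +$1,031.66 → $1,938.84
  Nov: +$1,031.66 → $2,970.50
  Dec: +$1,031.66 − $5,033.82 → -$1,031.66
  Jan: +$1,031.66 → $0.00
Lowest trial balance = -$2,187.80 (Jun)
Initial deposit = cushion − low point = $2,063.32 − (-$2,187.80) = $4,251.12

$4,251.12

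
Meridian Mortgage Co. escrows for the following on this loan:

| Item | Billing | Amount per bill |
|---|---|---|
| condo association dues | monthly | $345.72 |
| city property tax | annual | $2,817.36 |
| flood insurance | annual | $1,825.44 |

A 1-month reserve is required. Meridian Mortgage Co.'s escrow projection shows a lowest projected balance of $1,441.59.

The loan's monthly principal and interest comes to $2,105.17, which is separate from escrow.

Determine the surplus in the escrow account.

Condo association dues — $345.72 × 12 = $4,148.64 per year
City property tax — $2,817.36 per year
Flood insurance — $1,825.44 per year
Annual escrow total = $4,148.64 + $2,817.36 + $1,825.44 = $8,791.44
Monthly escrow = $8,791.44 ÷ 12 = $732.62
Cushion = 1 × $732.62 = $732.62
Excess over cushion: $1,441.59 − $732.62 = $708.97

$708.97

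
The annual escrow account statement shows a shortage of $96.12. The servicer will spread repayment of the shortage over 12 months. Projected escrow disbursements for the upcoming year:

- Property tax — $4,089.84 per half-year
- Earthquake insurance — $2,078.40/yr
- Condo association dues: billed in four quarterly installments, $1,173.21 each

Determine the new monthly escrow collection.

Property tax = $4,089.84 × 2 = $8,179.68
Earthquake insurance = $2,078.40
Condo association dues = $1,173.21 × 4 = $4,692.84
Combined annual = $14,950.92
Monthly = $14,950.92 ÷ 12 = $1,245.91
Shortage spread = $96.12 / 12 = $8.01/mo
Adjusted monthly = $1,245.91 + $8.01 = $1,253.92

$1,253.92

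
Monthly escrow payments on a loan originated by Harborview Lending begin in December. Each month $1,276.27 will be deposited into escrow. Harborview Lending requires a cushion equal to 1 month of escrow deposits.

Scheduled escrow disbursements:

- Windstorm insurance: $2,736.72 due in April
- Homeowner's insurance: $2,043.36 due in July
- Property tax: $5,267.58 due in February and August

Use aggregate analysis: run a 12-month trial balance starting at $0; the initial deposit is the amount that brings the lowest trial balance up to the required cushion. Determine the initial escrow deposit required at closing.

Cushion = 1 × $1,276.27 = $1,276.27
Trial balance (start $0, +$1,276.27 each month, − disbursements):
  Dec: +$1,276.27 → $1,276.27
  Jan: +$1,276.27 → $2,552.54
  Feb: +$1,276.27 − $5,267.58 → -$1,438.77
  Mar: +$1,276.27 → -$162.50
  Apr: +$1,276.27 − $2,736.72 → -$1,622.95
  May: +$1,276.27 → -$346.68
  Jun: +$1,276.27 → $929.59
  Jul: +$1,276.27 − $2,043.36 → $162.50
  Aug: +$1,276.27 − $5,267.58 → -$3,828.81
  Sep: +$1,276.27 → -$2,552.54
  Oct: +$1,276.27 → -$1,276.27
  Nov: +$1,276.27 → $0.00
Lowest trial balance = -$3,828.81 (Aug)
Initial deposit = cushion − low point = $1,276.27 − (-$3,828.81) = $5,105.08

$5,105.08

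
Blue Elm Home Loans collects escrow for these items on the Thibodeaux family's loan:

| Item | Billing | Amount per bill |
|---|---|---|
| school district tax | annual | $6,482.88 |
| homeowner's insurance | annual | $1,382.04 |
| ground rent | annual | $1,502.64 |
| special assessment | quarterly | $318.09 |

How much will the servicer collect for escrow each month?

$886.66

School district tax = $6,482.88 per year
Homeowner's insurance = $1,382.04 per year
Ground rent = $1,502.64 per year
Special assessment = $318.09 × 4 = $1,272.36 per year
Yearly total = $6,482.88 + $1,382.04 + $1,502.64 + $1,272.36 = $10,639.92
Monthly = $10,639.92 ÷ 12 = $886.66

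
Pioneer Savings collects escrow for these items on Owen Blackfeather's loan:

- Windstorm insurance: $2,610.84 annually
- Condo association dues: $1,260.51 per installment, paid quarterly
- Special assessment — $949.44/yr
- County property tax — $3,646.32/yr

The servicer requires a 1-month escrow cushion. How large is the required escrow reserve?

$1,020.72

Windstorm insurance = $2,610.84/yr
Condo association dues = $1,260.51 × 4 = $5,042.04/yr
Special assessment = $949.44/yr
County property tax = $3,646.32/yr
Total per year = $2,610.84 + $5,042.04 + $949.44 + $3,646.32 = $12,248.64
Base monthly escrow = $12,248.64 / 12 = $1,020.72
Cushion = 1 × $1,020.72 = $1,020.72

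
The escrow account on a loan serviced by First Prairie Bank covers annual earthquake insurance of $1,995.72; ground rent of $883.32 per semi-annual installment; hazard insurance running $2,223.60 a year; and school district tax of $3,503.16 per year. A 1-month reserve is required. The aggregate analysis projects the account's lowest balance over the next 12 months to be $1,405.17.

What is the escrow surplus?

$614.41

Earthquake insurance = $1,995.72
Ground rent = $883.32 × 2 = $1,766.64
Hazard insurance = $2,223.60
School district tax = $3,503.16
Total per year = $1,995.72 + $1,766.64 + $2,223.60 + $3,503.16 = $9,489.12
Monthly escrow = $9,489.12 ÷ 12 = $790.76
Required cushion = 1 × $790.76 = $790.76
Excess over cushion: $1,405.17 − $790.76 = $614.41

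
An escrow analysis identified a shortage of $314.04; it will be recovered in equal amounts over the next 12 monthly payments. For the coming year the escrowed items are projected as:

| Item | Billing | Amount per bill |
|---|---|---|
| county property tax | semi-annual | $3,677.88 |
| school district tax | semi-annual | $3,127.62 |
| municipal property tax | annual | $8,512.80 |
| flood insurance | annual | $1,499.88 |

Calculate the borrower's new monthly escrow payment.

$1,994.81

County property tax — $3,677.88 × 2 = $7,355.76/yr
School district tax — $3,127.62 × 2 = $6,255.24/yr
Municipal property tax — $8,512.80/yr
Flood insurance — $1,499.88/yr
Annual escrow total = $7,355.76 + $6,255.24 + $8,512.80 + $1,499.88 = $23,623.68
Base monthly escrow = $23,623.68 ÷ 12 = $1,968.64
Shortage per month = $314.04 / 12 = $26.17
Adjusted monthly = $1,968.64 + $26.17 = $1,994.81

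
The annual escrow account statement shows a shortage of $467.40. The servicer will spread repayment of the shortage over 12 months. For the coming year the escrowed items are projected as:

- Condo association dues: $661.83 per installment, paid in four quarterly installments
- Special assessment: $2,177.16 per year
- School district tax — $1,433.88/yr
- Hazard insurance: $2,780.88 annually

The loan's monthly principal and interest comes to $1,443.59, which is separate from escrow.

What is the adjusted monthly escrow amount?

$792.22

Condo association dues = $661.83 × 4 = $2,647.32
Special assessment = $2,177.16
School district tax = $1,433.88
Hazard insurance = $2,780.88
Annual escrow total = $2,647.32 + $2,177.16 + $1,433.88 + $2,780.88 = $9,039.24
Base monthly escrow = $9,039.24 / 12 = $753.27
Shortage per month = $467.40 ÷ 12 = $38.95
Adjusted monthly = $753.27 + $38.95 = $792.22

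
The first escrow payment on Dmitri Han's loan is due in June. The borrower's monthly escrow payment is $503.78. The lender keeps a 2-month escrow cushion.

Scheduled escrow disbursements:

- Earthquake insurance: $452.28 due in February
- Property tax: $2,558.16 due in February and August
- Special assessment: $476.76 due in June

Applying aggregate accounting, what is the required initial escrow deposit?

$2,531.14

Cushion = 2 × $503.78 = $1,007.56
Trial balance (start $0, +$503.78 each month, − disbursements):
  Jun: +$503.78 − $476.76 → $27.02
  Jul: +$503.78 → $530.80
  Aug: +$503.78 − $2,558.16 → -$1,523.58
  Sep: +$503.78 → -$1,019.80
  Oct: +$503.78 → -$516.02
  Nov: +$503.78 → -$12.24
  Dec: +$503.78 → $491.54
  Jan: +$503.78 → $995.32
  Feb: +$503.78 − $3,010.44 → -$1,511.34
  Mar: +$503.78 → -$1,007.56
  Apr: +$503.78 → -$503.78
  May: +$503.78 → $0.00
Lowest trial balance = -$1,523.58 (Aug)
Initial deposit = cushion − low point = $1,007.56 − (-$1,523.58) = $2,531.14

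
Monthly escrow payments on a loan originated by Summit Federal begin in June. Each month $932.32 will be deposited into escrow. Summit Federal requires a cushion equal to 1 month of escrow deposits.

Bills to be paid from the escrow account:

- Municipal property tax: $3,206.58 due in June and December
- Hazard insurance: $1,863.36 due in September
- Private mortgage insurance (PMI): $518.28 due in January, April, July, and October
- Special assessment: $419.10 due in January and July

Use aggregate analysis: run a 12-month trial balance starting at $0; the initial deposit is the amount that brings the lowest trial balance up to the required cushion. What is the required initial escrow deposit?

$4,143.32

Cushion = 1 × $932.32 = $932.32
Trial balance (start $0, +$932.32 each month, − disbursements):
  Jun: +$932.32 − $3,206.58 → -$2,274.26
  Jul: +$932.32 − $937.38 → -$2,279.32
  Aug: +$932.32 → -$1,347.00
  Sep: +$932.32 − $1,863.36 → -$2,278.04
  Oct: +$932.32 − $518.28 → -$1,864.00
  Nov: +$932.32 → -$931.68
  Dec: +$932.32 − $3,206.58 → -$3,205.94
  Jan: +$932.32 − $937.38 → -$3,211.00
  Feb: +$932.32 → -$2,278.68
  Mar: +$932.32 → -$1,346.36
  Apr: +$932.32 − $518.28 → -$932.32
  May: +$932.32 → $0.00
Lowest trial balance = -$3,211.00 (Jan)
Initial deposit = cushion − low point = $932.32 − (-$3,211.00) = $4,143.32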